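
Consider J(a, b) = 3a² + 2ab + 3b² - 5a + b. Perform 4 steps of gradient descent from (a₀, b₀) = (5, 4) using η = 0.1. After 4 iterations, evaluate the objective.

∇J = (6a + 2b - 5, 2a + 6b + 1)
(a₁, b₁) = (5, 4) − 0.1·(33, 35) = (1.7, 0.5)
(a₂, b₂) = (1.7, 0.5) − 0.1·(6.2, 7.4) = (1.08, -0.24)
(a₃, b₃) = (1.08, -0.24) − 0.1·(1, 1.72) = (0.98, -0.412)
(a₄, b₄) = (0.98, -0.412) − 0.1·(0.056, 0.488) = (0.9744, -0.4608)
J(0.9744, -0.4608) = -2.74543104

-2.74543104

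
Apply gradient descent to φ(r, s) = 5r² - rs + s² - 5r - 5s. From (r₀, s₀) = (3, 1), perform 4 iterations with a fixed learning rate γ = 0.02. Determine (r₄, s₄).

∇φ = (10r - s - 5, -r + 2s - 5)
(r₁, s₁) = (3, 1) − 0.02·(24, -6) = (2.52, 1.12)
(r₂, s₂) = (2.52, 1.12) − 0.02·(19.08, -5.28) = (2.1384, 1.2256)
(r₃, s₃) = (2.1384, 1.2256) − 0.02·(15.1584, -4.6872) = (1.835232, 1.319344)
(r₄, s₄) = (1.835232, 1.319344) − 0.02·(12.032976, -4.196544) = (1.59457248, 1.40327488)

(1.59457248, 1.40327488)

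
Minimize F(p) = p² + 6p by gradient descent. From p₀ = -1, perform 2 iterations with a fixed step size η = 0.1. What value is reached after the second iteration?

-1.72

F′(p) = 2p + 6
p₁ = -1 − 0.1·4 = -1.4
p₂ = -1.4 − 0.1·3.2 = -1.72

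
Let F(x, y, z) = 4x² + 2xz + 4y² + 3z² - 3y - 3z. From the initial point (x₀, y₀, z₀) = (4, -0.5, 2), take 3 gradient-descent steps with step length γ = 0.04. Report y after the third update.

0.099872

∇F = (8x + 2z, 8y - 3, 2x + 6z - 3)
(x₁, y₁, z₁) = (4, -0.5, 2) − 0.04·(36, -7, 17) = (2.56, -0.22, 1.32)
(x₂, y₂, z₂) = (2.56, -0.22, 1.32) − 0.04·(23.12, -4.76, 10.04) = (1.6352, -0.0296, 0.9184)
(x₃, y₃, z₃) = (1.6352, -0.0296, 0.9184) − 0.04·(14.9184, -3.2368, 5.7808) = (1.038464, 0.099872, 0.687168)
y = 0.099872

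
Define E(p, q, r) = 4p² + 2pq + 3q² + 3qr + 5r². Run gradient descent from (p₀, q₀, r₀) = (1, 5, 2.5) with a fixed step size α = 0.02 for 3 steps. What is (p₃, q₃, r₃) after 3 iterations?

(0.16704, 3.066724, 0.671288)

∇E = (8p + 2q, 2p + 6q + 3r, 3q + 10r)
Step 1: at (1, 5, 2.5), ∇E = (18, 39.5, 40) → (1, 5, 2.5) − 0.02·(18, 39.5, 40) = (0.64, 4.21, 1.7)
Step 2: at (0.64, 4.21, 1.7), ∇E = (13.54, 31.64, 29.63) → (0.64, 4.21, 1.7) − 0.02·(13.54, 31.64, 29.63) = (0.3692, 3.5772, 1.1074)
Step 3: at (0.3692, 3.5772, 1.1074), ∇E = (10.108, 25.5238, 21.8056) → (0.3692, 3.5772, 1.1074) − 0.02·(10.108, 25.5238, 21.8056) = (0.16704, 3.066724, 0.671288)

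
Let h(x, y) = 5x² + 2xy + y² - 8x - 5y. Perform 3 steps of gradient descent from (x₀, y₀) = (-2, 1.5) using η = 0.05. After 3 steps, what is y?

2.016

∇h = (10x + 2y - 8, 2x + 2y - 5)
Step 1: at (-2, 1.5), ∇h = (-25, -6) → (-2, 1.5) − 0.05·(-25, -6) = (-0.75, 1.8)
Step 2: at (-0.75, 1.8), ∇h = (-11.9, -2.9) → (-0.75, 1.8) − 0.05·(-11.9, -2.9) = (-0.155, 1.945)
Step 3: at (-0.155, 1.945), ∇h = (-5.66, -1.42) → (-0.155, 1.945) − 0.05·(-5.66, -1.42) = (0.128, 2.016)
y = 2.016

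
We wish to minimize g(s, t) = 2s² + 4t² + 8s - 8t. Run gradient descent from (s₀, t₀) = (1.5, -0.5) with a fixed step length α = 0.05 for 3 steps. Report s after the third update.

-0.208

∇g = (4s + 8, 8t - 8)
Step 1: at (1.5, -0.5), ∇g = (14, -12) → (1.5, -0.5) − 0.05·(14, -12) = (0.8, 0.1)
Step 2: at (0.8, 0.1), ∇g = (11.2, -7.2) → (0.8, 0.1) − 0.05·(11.2, -7.2) = (0.24, 0.46)
Step 3: at (0.24, 0.46), ∇g = (8.96, -4.32) → (0.24, 0.46) − 0.05·(8.96, -4.32) = (-0.208, 0.676)
s = -0.208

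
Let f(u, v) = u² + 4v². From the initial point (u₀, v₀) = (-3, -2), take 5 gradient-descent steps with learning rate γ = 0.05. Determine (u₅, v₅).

∇f = (2u, 8v)
(u₁, v₁) = (-3, -2) − 0.05·(-6, -16) = (-2.7, -1.2)
(u₂, v₂) = (-2.7, -1.2) − 0.05·(-5.4, -9.6) = (-2.43, -0.72)
(u₃, v₃) = (-2.43, -0.72) − 0.05·(-4.86, -5.76) = (-2.187, -0.432)
(u₄, v₄) = (-2.187, -0.432) − 0.05·(-4.374, -3.456) = (-1.9683, -0.2592)
(u₅, v₅) = (-1.9683, -0.2592) − 0.05·(-3.9366, -2.0736) = (-1.77147, -0.15552)

(-1.77147, -0.15552)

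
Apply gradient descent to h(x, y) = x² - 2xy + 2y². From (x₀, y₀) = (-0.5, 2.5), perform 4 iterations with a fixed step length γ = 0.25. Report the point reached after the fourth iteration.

∇h = (2x - 2y, -2x + 4y)
Step 1: at (-0.5, 2.5), ∇h = (-6, 11) → (-0.5, 2.5) − 0.25·(-6, 11) = (1, -0.25)
Step 2: at (1, -0.25), ∇h = (2.5, -3) → (1, -0.25) − 0.25·(2.5, -3) = (0.375, 0.5)
Step 3: at (0.375, 0.5), ∇h = (-0.25, 1.25) → (0.375, 0.5) − 0.25·(-0.25, 1.25) = (0.4375, 0.1875)
Step 4: at (0.4375, 0.1875), ∇h = (0.5, -0.125) → (0.4375, 0.1875) − 0.25·(0.5, -0.125) = (0.3125, 0.21875)

(0.3125, 0.21875)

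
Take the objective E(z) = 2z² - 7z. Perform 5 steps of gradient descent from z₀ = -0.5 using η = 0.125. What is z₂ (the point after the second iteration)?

1.1875

E′(z) = 4z - 7
z₁ = -0.5 − 0.125·(-9) = 0.625
z₂ = 0.625 − 0.125·(-4.5) = 1.1875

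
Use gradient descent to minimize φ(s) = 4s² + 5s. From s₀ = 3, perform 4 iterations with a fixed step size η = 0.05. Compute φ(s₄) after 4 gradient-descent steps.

-0.67965184

φ′(s) = 8s + 5
s₁ = 3 − 0.05·29 = 1.55
s₂ = 1.55 − 0.05·17.4 = 0.68
s₃ = 0.68 − 0.05·10.44 = 0.158
s₄ = 0.158 − 0.05·6.264 = -0.1552
φ(-0.1552) = -0.67965184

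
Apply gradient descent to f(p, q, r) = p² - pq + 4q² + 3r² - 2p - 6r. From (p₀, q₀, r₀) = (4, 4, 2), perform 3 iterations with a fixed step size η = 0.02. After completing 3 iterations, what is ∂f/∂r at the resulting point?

∇f = (2p - q - 2, -p + 8q, 6r - 6)
Step 1: at (4, 4, 2), ∇f = (2, 28, 6) → (4, 4, 2) − 0.02·(2, 28, 6) = (3.96, 3.44, 1.88)
Step 2: at (3.96, 3.44, 1.88), ∇f = (2.48, 23.56, 5.28) → (3.96, 3.44, 1.88) − 0.02·(2.48, 23.56, 5.28) = (3.9104, 2.9688, 1.7744)
Step 3: at (3.9104, 2.9688, 1.7744), ∇f = (2.852, 19.84, 4.6464) → (3.9104, 2.9688, 1.7744) − 0.02·(2.852, 19.84, 4.6464) = (3.85336, 2.572, 1.681472)
∂f/∂r at (3.85336, 2.572, 1.681472) = 4.088832

4.088832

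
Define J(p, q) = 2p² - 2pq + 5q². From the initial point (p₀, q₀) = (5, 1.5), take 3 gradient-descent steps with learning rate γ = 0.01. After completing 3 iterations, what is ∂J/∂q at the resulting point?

∇J = (4p - 2q, -2p + 10q)
(p₁, q₁) = (5, 1.5) − 0.01·(17, 5) = (4.83, 1.45)
(p₂, q₂) = (4.83, 1.45) − 0.01·(16.42, 4.84) = (4.6658, 1.4016)
(p₃, q₃) = (4.6658, 1.4016) − 0.01·(15.86, 4.6844) = (4.5072, 1.354756)
∂J/∂q at (4.5072, 1.354756) = 4.53316

4.53316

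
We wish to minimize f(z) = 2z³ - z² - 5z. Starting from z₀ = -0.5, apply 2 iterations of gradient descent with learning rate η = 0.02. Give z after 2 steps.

-0.3923

f′(z) = 6z² - 2z - 5
Step 1: f′(-0.5) = -2.5; z₁ = -0.5 − 0.02·(-2.5) = -0.45
Step 2: f′(-0.45) = -2.885; z₂ = -0.45 − 0.02·(-2.885) = -0.3923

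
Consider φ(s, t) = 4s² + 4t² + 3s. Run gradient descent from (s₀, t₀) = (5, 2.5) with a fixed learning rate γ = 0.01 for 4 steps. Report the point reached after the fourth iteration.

∇φ = (8s + 3, 8t)
(s₁, t₁) = (5, 2.5) − 0.01·(43, 20) = (4.57, 2.3)
(s₂, t₂) = (4.57, 2.3) − 0.01·(39.56, 18.4) = (4.1744, 2.116)
(s₃, t₃) = (4.1744, 2.116) − 0.01·(36.3952, 16.928) = (3.810448, 1.94672)
(s₄, t₄) = (3.810448, 1.94672) − 0.01·(33.483584, 15.57376) = (3.47561216, 1.7909824)

(3.47561216, 1.7909824)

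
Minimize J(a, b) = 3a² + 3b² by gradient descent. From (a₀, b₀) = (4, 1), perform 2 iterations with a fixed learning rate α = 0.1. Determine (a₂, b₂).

(0.64, 0.16)

∇J = (6a, 6b)
Step 1: at (4, 1), ∇J = (24, 6) → (4, 1) − 0.1·(24, 6) = (1.6, 0.4)
Step 2: at (1.6, 0.4), ∇J = (9.6, 2.4) → (1.6, 0.4) − 0.1·(9.6, 2.4) = (0.64, 0.16)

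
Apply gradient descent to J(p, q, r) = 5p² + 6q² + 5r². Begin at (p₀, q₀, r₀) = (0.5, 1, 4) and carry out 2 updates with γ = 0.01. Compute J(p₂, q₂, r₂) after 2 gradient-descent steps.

∇J = (10p, 12q, 10r)
(p₁, q₁, r₁) = (0.5, 1, 4) − 0.01·(5, 12, 40) = (0.45, 0.88, 3.6)
(p₂, q₂, r₂) = (0.45, 0.88, 3.6) − 0.01·(4.5, 10.56, 36) = (0.405, 0.7744, 3.24)
J(0.405, 0.7744, 3.24) = 56.90629716

56.90629716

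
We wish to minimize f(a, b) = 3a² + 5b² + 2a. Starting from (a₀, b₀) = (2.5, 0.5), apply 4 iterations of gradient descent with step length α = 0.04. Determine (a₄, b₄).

(0.61192832, 0.0648)

∇f = (6a + 2, 10b)
Step 1: at (2.5, 0.5), ∇f = (17, 5) → (2.5, 0.5) − 0.04·(17, 5) = (1.82, 0.3)
Step 2: at (1.82, 0.3), ∇f = (12.92, 3) → (1.82, 0.3) − 0.04·(12.92, 3) = (1.3032, 0.18)
Step 3: at (1.3032, 0.18), ∇f = (9.8192, 1.8) → (1.3032, 0.18) − 0.04·(9.8192, 1.8) = (0.910432, 0.108)
Step 4: at (0.910432, 0.108), ∇f = (7.462592, 1.08) → (0.910432, 0.108) − 0.04·(7.462592, 1.08) = (0.61192832, 0.0648)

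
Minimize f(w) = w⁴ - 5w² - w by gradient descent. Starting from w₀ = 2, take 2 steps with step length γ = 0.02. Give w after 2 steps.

1.70481984

f′(w) = 4w³ - 10w - 1
Step 1: f′(2) = 11; w₁ = 2 − 0.02·11 = 1.78
Step 2: f′(1.78) = 3.759008; w₂ = 1.78 − 0.02·3.759008 = 1.70481984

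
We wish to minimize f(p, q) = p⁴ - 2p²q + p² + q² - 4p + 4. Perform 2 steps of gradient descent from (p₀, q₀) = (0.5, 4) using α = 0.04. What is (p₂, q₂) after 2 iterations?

(1.42644992, 3.471712)

∇f = (4p³ - 4pq + 2p - 4, -2p² + 2q)
(p₁, q₁) = (0.5, 4) − 0.04·(-10.5, 7.5) = (0.92, 3.7)
(p₂, q₂) = (0.92, 3.7) − 0.04·(-12.661248, 5.7072) = (1.42644992, 3.471712)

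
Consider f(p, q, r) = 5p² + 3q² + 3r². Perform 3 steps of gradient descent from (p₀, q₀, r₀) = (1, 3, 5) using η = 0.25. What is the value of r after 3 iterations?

-0.625

∇f = (10p, 6q, 6r)
Step 1: at (1, 3, 5), ∇f = (10, 18, 30) → (1, 3, 5) − 0.25·(10, 18, 30) = (-1.5, -1.5, -2.5)
Step 2: at (-1.5, -1.5, -2.5), ∇f = (-15, -9, -15) → (-1.5, -1.5, -2.5) − 0.25·(-15, -9, -15) = (2.25, 0.75, 1.25)
Step 3: at (2.25, 0.75, 1.25), ∇f = (22.5, 4.5, 7.5) → (2.25, 0.75, 1.25) − 0.25·(22.5, 4.5, 7.5) = (-3.375, -0.375, -0.625)
r = -0.625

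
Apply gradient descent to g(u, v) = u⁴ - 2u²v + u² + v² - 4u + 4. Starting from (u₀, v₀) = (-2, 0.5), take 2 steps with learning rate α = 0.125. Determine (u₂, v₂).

∇g = (4u³ - 4uv + 2u - 4, -2u² + 2v)
Step 1: at (-2, 0.5), ∇g = (-36, -7) → (-2, 0.5) − 0.125·(-36, -7) = (2.5, 1.375)
Step 2: at (2.5, 1.375), ∇g = (49.75, -9.75) → (2.5, 1.375) − 0.125·(49.75, -9.75) = (-3.71875, 2.59375)

(-3.71875, 2.59375)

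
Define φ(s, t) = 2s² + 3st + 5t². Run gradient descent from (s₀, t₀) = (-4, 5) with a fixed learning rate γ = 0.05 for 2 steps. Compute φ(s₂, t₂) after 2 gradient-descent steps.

25.93309375

∇φ = (4s + 3t, 3s + 10t)
Step 1: at (-4, 5), ∇φ = (-1, 38) → (-4, 5) − 0.05·(-1, 38) = (-3.95, 3.1)
Step 2: at (-3.95, 3.1), ∇φ = (-6.5, 19.15) → (-3.95, 3.1) − 0.05·(-6.5, 19.15) = (-3.625, 2.1425)
φ(-3.625, 2.1425) = 25.93309375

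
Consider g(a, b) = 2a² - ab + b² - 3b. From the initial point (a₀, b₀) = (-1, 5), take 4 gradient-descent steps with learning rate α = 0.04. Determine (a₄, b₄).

(0.06675712, 3.93693184)

∇g = (4a - b, -a + 2b - 3)
(a₁, b₁) = (-1, 5) − 0.04·(-9, 8) = (-0.64, 4.68)
(a₂, b₂) = (-0.64, 4.68) − 0.04·(-7.24, 7) = (-0.3504, 4.4)
(a₃, b₃) = (-0.3504, 4.4) − 0.04·(-5.8016, 6.1504) = (-0.118336, 4.153984)
(a₄, b₄) = (-0.118336, 4.153984) − 0.04·(-4.627328, 5.426304) = (0.06675712, 3.93693184)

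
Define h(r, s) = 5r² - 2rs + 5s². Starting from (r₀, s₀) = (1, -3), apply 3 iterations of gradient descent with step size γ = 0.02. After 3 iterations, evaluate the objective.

12.059980824576

∇h = (10r - 2s, -2r + 10s)
(r₁, s₁) = (1, -3) − 0.02·(16, -32) = (0.68, -2.36)
(r₂, s₂) = (0.68, -2.36) − 0.02·(11.52, -24.96) = (0.4496, -1.8608)
(r₃, s₃) = (0.4496, -1.8608) − 0.02·(8.2176, -19.5072) = (0.285248, -1.470656)
h(0.285248, -1.470656) = 12.059980824576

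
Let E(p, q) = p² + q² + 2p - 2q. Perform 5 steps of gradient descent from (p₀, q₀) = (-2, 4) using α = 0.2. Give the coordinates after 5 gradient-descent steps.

(-1.07776, 1.23328)

∇E = (2p + 2, 2q - 2)
(p₁, q₁) = (-2, 4) − 0.2·(-2, 6) = (-1.6, 2.8)
(p₂, q₂) = (-1.6, 2.8) − 0.2·(-1.2, 3.6) = (-1.36, 2.08)
(p₃, q₃) = (-1.36, 2.08) − 0.2·(-0.72, 2.16) = (-1.216, 1.648)
(p₄, q₄) = (-1.216, 1.648) − 0.2·(-0.432, 1.296) = (-1.1296, 1.3888)
(p₅, q₅) = (-1.1296, 1.3888) − 0.2·(-0.2592, 0.7776) = (-1.07776, 1.23328)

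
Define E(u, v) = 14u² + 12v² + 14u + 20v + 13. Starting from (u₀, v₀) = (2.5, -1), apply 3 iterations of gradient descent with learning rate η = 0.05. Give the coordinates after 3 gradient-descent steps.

∇E = (28u + 14, 24v + 20)
(u₁, v₁) = (2.5, -1) − 0.05·(84, -4) = (-1.7, -0.8)
(u₂, v₂) = (-1.7, -0.8) − 0.05·(-33.6, 0.8) = (-0.02, -0.84)
(u₃, v₃) = (-0.02, -0.84) − 0.05·(13.44, -0.16) = (-0.692, -0.832)

(-0.692, -0.832)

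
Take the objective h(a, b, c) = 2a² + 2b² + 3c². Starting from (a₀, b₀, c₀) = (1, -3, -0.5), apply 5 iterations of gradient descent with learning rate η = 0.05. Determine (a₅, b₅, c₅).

∇h = (4a, 4b, 6c)
Step 1: at (1, -3, -0.5), ∇h = (4, -12, -3) → (1, -3, -0.5) − 0.05·(4, -12, -3) = (0.8, -2.4, -0.35)
Step 2: at (0.8, -2.4, -0.35), ∇h = (3.2, -9.6, -2.1) → (0.8, -2.4, -0.35) − 0.05·(3.2, -9.6, -2.1) = (0.64, -1.92, -0.245)
Step 3: at (0.64, -1.92, -0.245), ∇h = (2.56, -7.68, -1.47) → (0.64, -1.92, -0.245) − 0.05·(2.56, -7.68, -1.47) = (0.512, -1.536, -0.1715)
Step 4: at (0.512, -1.536, -0.1715), ∇h = (2.048, -6.144, -1.029) → (0.512, -1.536, -0.1715) − 0.05·(2.048, -6.144, -1.029) = (0.4096, -1.2288, -0.12005)
Step 5: at (0.4096, -1.2288, -0.12005), ∇h = (1.6384, -4.9152, -0.7203) → (0.4096, -1.2288, -0.12005) − 0.05·(1.6384, -4.9152, -0.7203) = (0.32768, -0.98304, -0.084035)

(0.32768, -0.98304, -0.084035)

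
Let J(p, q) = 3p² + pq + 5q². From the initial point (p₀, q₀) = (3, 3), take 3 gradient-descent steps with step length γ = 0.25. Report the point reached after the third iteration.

(-3.328125, -13.265625)

∇J = (6p + q, p + 10q)
(p₁, q₁) = (3, 3) − 0.25·(21, 33) = (-2.25, -5.25)
(p₂, q₂) = (-2.25, -5.25) − 0.25·(-18.75, -54.75) = (2.4375, 8.4375)
(p₃, q₃) = (2.4375, 8.4375) − 0.25·(23.0625, 86.8125) = (-3.328125, -13.265625)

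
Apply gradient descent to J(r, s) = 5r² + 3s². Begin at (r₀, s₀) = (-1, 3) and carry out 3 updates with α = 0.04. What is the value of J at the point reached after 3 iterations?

∇J = (10r, 6s)
(r₁, s₁) = (-1, 3) − 0.04·(-10, 18) = (-0.6, 2.28)
(r₂, s₂) = (-0.6, 2.28) − 0.04·(-6, 13.68) = (-0.36, 1.7328)
(r₃, s₃) = (-0.36, 1.7328) − 0.04·(-3.6, 10.3968) = (-0.216, 1.316928)
J(-0.216, 1.316928) = 5.436178071552

5.436178071552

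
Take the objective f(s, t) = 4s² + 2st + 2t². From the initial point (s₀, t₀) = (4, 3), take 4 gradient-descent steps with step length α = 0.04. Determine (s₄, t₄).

(0.50748416, 0.99085056)

∇f = (8s + 2t, 2s + 4t)
(s₁, t₁) = (4, 3) − 0.04·(38, 20) = (2.48, 2.2)
(s₂, t₂) = (2.48, 2.2) − 0.04·(24.24, 13.76) = (1.5104, 1.6496)
(s₃, t₃) = (1.5104, 1.6496) − 0.04·(15.3824, 9.6192) = (0.895104, 1.264832)
(s₄, t₄) = (0.895104, 1.264832) − 0.04·(9.690496, 6.849536) = (0.50748416, 0.99085056)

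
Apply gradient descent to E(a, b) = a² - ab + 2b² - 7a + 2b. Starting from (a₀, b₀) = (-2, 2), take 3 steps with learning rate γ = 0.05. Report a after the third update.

-0.317875

∇E = (2a - b - 7, -a + 4b + 2)
Step 1: at (-2, 2), ∇E = (-13, 12) → (-2, 2) − 0.05·(-13, 12) = (-1.35, 1.4)
Step 2: at (-1.35, 1.4), ∇E = (-11.1, 8.95) → (-1.35, 1.4) − 0.05·(-11.1, 8.95) = (-0.795, 0.9525)
Step 3: at (-0.795, 0.9525), ∇E = (-9.5425, 6.605) → (-0.795, 0.9525) − 0.05·(-9.5425, 6.605) = (-0.317875, 0.62225)
a = -0.317875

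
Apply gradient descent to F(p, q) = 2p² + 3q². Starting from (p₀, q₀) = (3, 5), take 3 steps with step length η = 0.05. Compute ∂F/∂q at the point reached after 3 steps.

10.29

∇F = (4p, 6q)
(p₁, q₁) = (3, 5) − 0.05·(12, 30) = (2.4, 3.5)
(p₂, q₂) = (2.4, 3.5) − 0.05·(9.6, 21) = (1.92, 2.45)
(p₃, q₃) = (1.92, 2.45) − 0.05·(7.68, 14.7) = (1.536, 1.715)
∂F/∂q at (1.536, 1.715) = 10.29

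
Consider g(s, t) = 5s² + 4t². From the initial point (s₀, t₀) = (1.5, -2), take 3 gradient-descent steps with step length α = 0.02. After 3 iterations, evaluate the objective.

∇g = (10s, 8t)
(s₁, t₁) = (1.5, -2) − 0.02·(15, -16) = (1.2, -1.68)
(s₂, t₂) = (1.2, -1.68) − 0.02·(12, -13.44) = (0.96, -1.4112)
(s₃, t₃) = (0.96, -1.4112) − 0.02·(9.6, -11.2896) = (0.768, -1.185408)
g(0.768, -1.185408) = 8.569888505856

8.569888505856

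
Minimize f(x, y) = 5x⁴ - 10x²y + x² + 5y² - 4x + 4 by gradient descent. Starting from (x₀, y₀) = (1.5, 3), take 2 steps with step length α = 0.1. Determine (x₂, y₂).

∇f = (20x³ - 20xy + 2x - 4, -10x² + 10y)
Step 1: at (1.5, 3), ∇f = (-23.5, 7.5) → (1.5, 3) − 0.1·(-23.5, 7.5) = (3.85, 2.25)
Step 2: at (3.85, 2.25), ∇f = (971.7825, -125.725) → (3.85, 2.25) − 0.1·(971.7825, -125.725) = (-93.32825, 14.8225)

(-93.32825, 14.8225)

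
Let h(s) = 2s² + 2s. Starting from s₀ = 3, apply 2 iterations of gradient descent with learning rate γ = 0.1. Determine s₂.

h′(s) = 4s + 2
s₁ = 3 − 0.1·14 = 1.6
s₂ = 1.6 − 0.1·8.4 = 0.76

0.76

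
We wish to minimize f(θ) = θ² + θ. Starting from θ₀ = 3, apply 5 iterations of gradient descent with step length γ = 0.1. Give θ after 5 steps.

f′(θ) = 2θ + 1
θ₁ = 3 − 0.1·7 = 2.3
θ₂ = 2.3 − 0.1·5.6 = 1.74
θ₃ = 1.74 − 0.1·4.48 = 1.292
θ₄ = 1.292 − 0.1·3.584 = 0.9336
θ₅ = 0.9336 − 0.1·2.8672 = 0.64688

0.64688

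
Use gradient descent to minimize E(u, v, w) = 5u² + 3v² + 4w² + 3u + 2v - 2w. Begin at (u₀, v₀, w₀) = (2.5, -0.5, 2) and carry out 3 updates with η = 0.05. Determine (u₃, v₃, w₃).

∇E = (10u + 3, 6v + 2, 8w - 2)
Step 1: at (2.5, -0.5, 2), ∇E = (28, -1, 14) → (2.5, -0.5, 2) − 0.05·(28, -1, 14) = (1.1, -0.45, 1.3)
Step 2: at (1.1, -0.45, 1.3), ∇E = (14, -0.7, 8.4) → (1.1, -0.45, 1.3) − 0.05·(14, -0.7, 8.4) = (0.4, -0.415, 0.88)
Step 3: at (0.4, -0.415, 0.88), ∇E = (7, -0.49, 5.04) → (0.4, -0.415, 0.88) − 0.05·(7, -0.49, 5.04) = (0.05, -0.3905, 0.628)

(0.05, -0.3905, 0.628)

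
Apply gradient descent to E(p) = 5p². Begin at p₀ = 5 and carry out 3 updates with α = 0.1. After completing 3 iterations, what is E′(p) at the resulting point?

0

E′(p) = 10p
Step 1: E′(5) = 50; p₁ = 5 − 0.1·50 = 0
Step 2: E′(0) = 0; p₂ = 0 − 0.1·0 = 0
Step 3: E′(0) = 0; p₃ = 0 − 0.1·0 = 0
E′(p) at (0) = 0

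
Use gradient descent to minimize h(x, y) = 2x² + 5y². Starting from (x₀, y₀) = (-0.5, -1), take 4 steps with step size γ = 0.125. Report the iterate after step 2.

(-0.125, -0.0625)

∇h = (4x, 10y)
Step 1: at (-0.5, -1), ∇h = (-2, -10) → (-0.5, -1) − 0.125·(-2, -10) = (-0.25, 0.25)
Step 2: at (-0.25, 0.25), ∇h = (-1, 2.5) → (-0.25, 0.25) − 0.125·(-1, 2.5) = (-0.125, -0.0625)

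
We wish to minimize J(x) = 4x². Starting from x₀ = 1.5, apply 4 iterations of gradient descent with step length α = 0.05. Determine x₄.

J′(x) = 8x
Step 1: J′(1.5) = 12; x₁ = 1.5 − 0.05·12 = 0.9
Step 2: J′(0.9) = 7.2; x₂ = 0.9 − 0.05·7.2 = 0.54
Step 3: J′(0.54) = 4.32; x₃ = 0.54 − 0.05·4.32 = 0.324
Step 4: J′(0.324) = 2.592; x₄ = 0.324 − 0.05·2.592 = 0.1944

0.1944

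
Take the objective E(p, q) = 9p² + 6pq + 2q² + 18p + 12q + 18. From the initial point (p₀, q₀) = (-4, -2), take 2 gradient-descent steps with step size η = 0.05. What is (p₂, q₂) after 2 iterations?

∇E = (18p + 6q + 18, 6p + 4q + 12)
(p₁, q₁) = (-4, -2) − 0.05·(-66, -20) = (-0.7, -1)
(p₂, q₂) = (-0.7, -1) − 0.05·(-0.6, 3.8) = (-0.67, -1.19)

(-0.67, -1.19)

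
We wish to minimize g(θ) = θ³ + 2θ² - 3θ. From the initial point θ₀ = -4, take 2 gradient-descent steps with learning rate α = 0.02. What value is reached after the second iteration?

-5.412184

g′(θ) = 3θ² + 4θ - 3
Step 1: g′(-4) = 29; θ₁ = -4 − 0.02·29 = -4.58
Step 2: g′(-4.58) = 41.6092; θ₂ = -4.58 − 0.02·41.6092 = -5.412184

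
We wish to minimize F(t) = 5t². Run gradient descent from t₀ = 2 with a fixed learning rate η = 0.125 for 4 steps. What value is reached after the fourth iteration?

F′(t) = 10t
t₁ = 2 − 0.125·20 = -0.5
t₂ = -0.5 − 0.125·(-5) = 0.125
t₃ = 0.125 − 0.125·1.25 = -0.03125
t₄ = -0.03125 − 0.125·(-0.3125) = 0.0078125

0.0078125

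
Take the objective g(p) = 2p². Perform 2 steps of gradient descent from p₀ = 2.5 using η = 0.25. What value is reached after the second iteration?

0

g′(p) = 4p
Step 1: g′(2.5) = 10; p₁ = 2.5 − 0.25·10 = 0
Step 2: g′(0) = 0; p₂ = 0 − 0.25·0 = 0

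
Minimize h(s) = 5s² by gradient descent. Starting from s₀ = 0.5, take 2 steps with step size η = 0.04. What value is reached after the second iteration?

0.18

h′(s) = 10s
Step 1: h′(0.5) = 5; s₁ = 0.5 − 0.04·5 = 0.3
Step 2: h′(0.3) = 3; s₂ = 0.3 − 0.04·3 = 0.18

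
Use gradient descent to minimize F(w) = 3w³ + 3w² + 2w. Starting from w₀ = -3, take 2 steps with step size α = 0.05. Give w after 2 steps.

-22.053125

F′(w) = 9w² + 6w + 2
Step 1: F′(-3) = 65; w₁ = -3 − 0.05·65 = -6.25
Step 2: F′(-6.25) = 316.0625; w₂ = -6.25 − 0.05·316.0625 = -22.053125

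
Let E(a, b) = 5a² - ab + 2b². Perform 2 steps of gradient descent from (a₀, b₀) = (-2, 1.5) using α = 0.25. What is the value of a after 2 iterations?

∇E = (10a - b, -a + 4b)
Step 1: at (-2, 1.5), ∇E = (-21.5, 8) → (-2, 1.5) − 0.25·(-21.5, 8) = (3.375, -0.5)
Step 2: at (3.375, -0.5), ∇E = (34.25, -5.375) → (3.375, -0.5) − 0.25·(34.25, -5.375) = (-5.1875, 0.84375)
a = -5.1875

-5.1875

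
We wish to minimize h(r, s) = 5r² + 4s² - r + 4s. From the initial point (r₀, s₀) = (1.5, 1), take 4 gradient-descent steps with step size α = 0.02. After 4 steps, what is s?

∇h = (10r - 1, 8s + 4)
(r₁, s₁) = (1.5, 1) − 0.02·(14, 12) = (1.22, 0.76)
(r₂, s₂) = (1.22, 0.76) − 0.02·(11.2, 10.08) = (0.996, 0.5584)
(r₃, s₃) = (0.996, 0.5584) − 0.02·(8.96, 8.4672) = (0.8168, 0.389056)
(r₄, s₄) = (0.8168, 0.389056) − 0.02·(7.168, 7.112448) = (0.67344, 0.24680704)
s = 0.24680704

0.24680704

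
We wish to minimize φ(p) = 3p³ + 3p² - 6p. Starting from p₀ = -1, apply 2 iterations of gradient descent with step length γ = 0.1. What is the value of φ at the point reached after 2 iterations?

φ′(p) = 9p² + 6p - 6
p₁ = -1 − 0.1·(-3) = -0.7
p₂ = -0.7 − 0.1·(-5.79) = -0.121
φ(-0.121) = 0.764608317

0.764608317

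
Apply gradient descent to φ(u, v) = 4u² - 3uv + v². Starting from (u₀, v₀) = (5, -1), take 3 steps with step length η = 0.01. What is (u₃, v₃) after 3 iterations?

(3.824851, -0.537389)

∇φ = (8u - 3v, -3u + 2v)
(u₁, v₁) = (5, -1) − 0.01·(43, -17) = (4.57, -0.83)
(u₂, v₂) = (4.57, -0.83) − 0.01·(39.05, -15.37) = (4.1795, -0.6763)
(u₃, v₃) = (4.1795, -0.6763) − 0.01·(35.4649, -13.8911) = (3.824851, -0.537389)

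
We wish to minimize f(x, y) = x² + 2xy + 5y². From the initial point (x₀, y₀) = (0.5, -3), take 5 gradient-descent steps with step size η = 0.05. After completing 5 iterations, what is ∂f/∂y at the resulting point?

∇f = (2x + 2y, 2x + 10y)
(x₁, y₁) = (0.5, -3) − 0.05·(-5, -29) = (0.75, -1.55)
(x₂, y₂) = (0.75, -1.55) − 0.05·(-1.6, -14) = (0.83, -0.85)
(x₃, y₃) = (0.83, -0.85) − 0.05·(-0.04, -6.84) = (0.832, -0.508)
(x₄, y₄) = (0.832, -0.508) − 0.05·(0.648, -3.416) = (0.7996, -0.3372)
(x₅, y₅) = (0.7996, -0.3372) − 0.05·(0.9248, -1.7728) = (0.75336, -0.24856)
∂f/∂y at (0.75336, -0.24856) = -0.97888

-0.97888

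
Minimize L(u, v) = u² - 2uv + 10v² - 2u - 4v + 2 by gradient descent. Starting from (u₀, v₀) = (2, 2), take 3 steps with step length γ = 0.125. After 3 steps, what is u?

2.34375

∇L = (2u - 2v - 2, -2u + 20v - 4)
Step 1: at (2, 2), ∇L = (-2, 32) → (2, 2) − 0.125·(-2, 32) = (2.25, -2)
Step 2: at (2.25, -2), ∇L = (6.5, -48.5) → (2.25, -2) − 0.125·(6.5, -48.5) = (1.4375, 4.0625)
Step 3: at (1.4375, 4.0625), ∇L = (-7.25, 74.375) → (1.4375, 4.0625) − 0.125·(-7.25, 74.375) = (2.34375, -5.234375)
u = 2.34375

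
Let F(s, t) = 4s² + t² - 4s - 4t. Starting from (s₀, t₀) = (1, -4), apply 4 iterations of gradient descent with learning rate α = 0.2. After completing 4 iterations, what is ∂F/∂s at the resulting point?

∇F = (8s - 4, 2t - 4)
(s₁, t₁) = (1, -4) − 0.2·(4, -12) = (0.2, -1.6)
(s₂, t₂) = (0.2, -1.6) − 0.2·(-2.4, -7.2) = (0.68, -0.16)
(s₃, t₃) = (0.68, -0.16) − 0.2·(1.44, -4.32) = (0.392, 0.704)
(s₄, t₄) = (0.392, 0.704) − 0.2·(-0.864, -2.592) = (0.5648, 1.2224)
∂F/∂s at (0.5648, 1.2224) = 0.5184

0.5184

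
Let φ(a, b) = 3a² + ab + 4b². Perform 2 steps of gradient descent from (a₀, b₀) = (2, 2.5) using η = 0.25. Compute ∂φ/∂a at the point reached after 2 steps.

12.78125

∇φ = (6a + b, a + 8b)
Step 1: at (2, 2.5), ∇φ = (14.5, 22) → (2, 2.5) − 0.25·(14.5, 22) = (-1.625, -3)
Step 2: at (-1.625, -3), ∇φ = (-12.75, -25.625) → (-1.625, -3) − 0.25·(-12.75, -25.625) = (1.5625, 3.40625)
∂φ/∂a at (1.5625, 3.40625) = 12.78125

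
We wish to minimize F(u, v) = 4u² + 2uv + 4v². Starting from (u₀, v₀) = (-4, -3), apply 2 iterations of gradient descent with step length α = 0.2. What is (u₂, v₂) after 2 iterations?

(-3.52, -3.48)

∇F = (8u + 2v, 2u + 8v)
Step 1: at (-4, -3), ∇F = (-38, -32) → (-4, -3) − 0.2·(-38, -32) = (3.6, 3.4)
Step 2: at (3.6, 3.4), ∇F = (35.6, 34.4) → (3.6, 3.4) − 0.2·(35.6, 34.4) = (-3.52, -3.48)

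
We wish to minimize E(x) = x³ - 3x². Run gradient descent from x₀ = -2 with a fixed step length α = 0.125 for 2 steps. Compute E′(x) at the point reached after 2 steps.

E′(x) = 3x² - 6x
Step 1: E′(-2) = 24; x₁ = -2 − 0.125·24 = -5
Step 2: E′(-5) = 105; x₂ = -5 − 0.125·105 = -18.125
E′(x) at (-18.125) = 1094.296875

1094.296875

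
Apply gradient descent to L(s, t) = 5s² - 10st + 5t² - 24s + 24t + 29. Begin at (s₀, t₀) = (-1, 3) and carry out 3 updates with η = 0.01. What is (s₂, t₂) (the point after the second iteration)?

∇L = (10s - 10t - 24, -10s + 10t + 24)
(s₁, t₁) = (-1, 3) − 0.01·(-64, 64) = (-0.36, 2.36)
(s₂, t₂) = (-0.36, 2.36) − 0.01·(-51.2, 51.2) = (0.152, 1.848)

(0.152, 1.848)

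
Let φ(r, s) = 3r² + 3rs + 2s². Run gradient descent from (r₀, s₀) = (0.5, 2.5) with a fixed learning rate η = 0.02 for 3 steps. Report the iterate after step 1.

∇φ = (6r + 3s, 3r + 4s)
Step 1: at (0.5, 2.5), ∇φ = (10.5, 11.5) → (0.5, 2.5) − 0.02·(10.5, 11.5) = (0.29, 2.27)

(0.29, 2.27)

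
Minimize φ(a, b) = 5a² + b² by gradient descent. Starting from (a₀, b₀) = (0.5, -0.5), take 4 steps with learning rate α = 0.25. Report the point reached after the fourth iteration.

(2.53125, -0.03125)

∇φ = (10a, 2b)
(a₁, b₁) = (0.5, -0.5) − 0.25·(5, -1) = (-0.75, -0.25)
(a₂, b₂) = (-0.75, -0.25) − 0.25·(-7.5, -0.5) = (1.125, -0.125)
(a₃, b₃) = (1.125, -0.125) − 0.25·(11.25, -0.25) = (-1.6875, -0.0625)
(a₄, b₄) = (-1.6875, -0.0625) − 0.25·(-16.875, -0.125) = (2.53125, -0.03125)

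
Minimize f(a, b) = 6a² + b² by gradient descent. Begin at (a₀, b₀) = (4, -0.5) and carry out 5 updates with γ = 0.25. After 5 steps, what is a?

∇f = (12a, 2b)
(a₁, b₁) = (4, -0.5) − 0.25·(48, -1) = (-8, -0.25)
(a₂, b₂) = (-8, -0.25) − 0.25·(-96, -0.5) = (16, -0.125)
(a₃, b₃) = (16, -0.125) − 0.25·(192, -0.25) = (-32, -0.0625)
(a₄, b₄) = (-32, -0.0625) − 0.25·(-384, -0.125) = (64, -0.03125)
(a₅, b₅) = (64, -0.03125) − 0.25·(768, -0.0625) = (-128, -0.015625)
a = -128

-128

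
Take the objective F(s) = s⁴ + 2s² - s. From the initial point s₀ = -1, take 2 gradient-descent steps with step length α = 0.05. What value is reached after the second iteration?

F′(s) = 4s³ + 4s - 1
s₁ = -1 − 0.05·(-9) = -0.55
s₂ = -0.55 − 0.05·(-3.8655) = -0.356725

-0.356725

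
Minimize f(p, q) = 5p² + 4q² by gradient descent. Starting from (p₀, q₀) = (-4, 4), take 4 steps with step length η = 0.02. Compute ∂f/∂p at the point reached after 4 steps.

∇f = (10p, 8q)
Step 1: at (-4, 4), ∇f = (-40, 32) → (-4, 4) − 0.02·(-40, 32) = (-3.2, 3.36)
Step 2: at (-3.2, 3.36), ∇f = (-32, 26.88) → (-3.2, 3.36) − 0.02·(-32, 26.88) = (-2.56, 2.8224)
Step 3: at (-2.56, 2.8224), ∇f = (-25.6, 22.5792) → (-2.56, 2.8224) − 0.02·(-25.6, 22.5792) = (-2.048, 2.370816)
Step 4: at (-2.048, 2.370816), ∇f = (-20.48, 18.966528) → (-2.048, 2.370816) − 0.02·(-20.48, 18.966528) = (-1.6384, 1.99148544)
∂f/∂p at (-1.6384, 1.99148544) = -16.384

-16.384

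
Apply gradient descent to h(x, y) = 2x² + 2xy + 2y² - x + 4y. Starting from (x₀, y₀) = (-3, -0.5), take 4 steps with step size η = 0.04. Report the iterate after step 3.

∇h = (4x + 2y - 1, 2x + 4y + 4)
(x₁, y₁) = (-3, -0.5) − 0.04·(-14, -4) = (-2.44, -0.34)
(x₂, y₂) = (-2.44, -0.34) − 0.04·(-11.44, -2.24) = (-1.9824, -0.2504)
(x₃, y₃) = (-1.9824, -0.2504) − 0.04·(-9.4304, -0.9664) = (-1.605184, -0.211744)

(-1.605184, -0.211744)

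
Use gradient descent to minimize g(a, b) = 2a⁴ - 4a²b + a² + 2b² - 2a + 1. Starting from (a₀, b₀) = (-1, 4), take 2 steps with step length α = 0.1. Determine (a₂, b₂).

(12.68, 5.28)

∇g = (8a³ - 8ab + 2a - 2, -4a² + 4b)
(a₁, b₁) = (-1, 4) − 0.1·(20, 12) = (-3, 2.8)
(a₂, b₂) = (-3, 2.8) − 0.1·(-156.8, -24.8) = (12.68, 5.28)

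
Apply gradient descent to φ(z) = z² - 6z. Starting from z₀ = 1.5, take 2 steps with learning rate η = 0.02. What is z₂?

φ′(z) = 2z - 6
Step 1: φ′(1.5) = -3; z₁ = 1.5 − 0.02·(-3) = 1.56
Step 2: φ′(1.56) = -2.88; z₂ = 1.56 − 0.02·(-2.88) = 1.6176

1.6176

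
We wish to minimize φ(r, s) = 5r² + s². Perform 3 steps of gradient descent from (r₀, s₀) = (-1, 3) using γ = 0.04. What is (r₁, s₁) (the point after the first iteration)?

∇φ = (10r, 2s)
(r₁, s₁) = (-1, 3) − 0.04·(-10, 6) = (-0.6, 2.76)

(-0.6, 2.76)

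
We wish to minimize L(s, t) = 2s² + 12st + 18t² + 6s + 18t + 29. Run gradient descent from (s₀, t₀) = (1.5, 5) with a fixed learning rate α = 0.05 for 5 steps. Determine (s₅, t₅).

(-2.1, -5.8)

∇L = (4s + 12t + 6, 12s + 36t + 18)
Step 1: at (1.5, 5), ∇L = (72, 216) → (1.5, 5) − 0.05·(72, 216) = (-2.1, -5.8)
Step 2: at (-2.1, -5.8), ∇L = (-72, -216) → (-2.1, -5.8) − 0.05·(-72, -216) = (1.5, 5)
Step 3: at (1.5, 5), ∇L = (72, 216) → (1.5, 5) − 0.05·(72, 216) = (-2.1, -5.8)
Step 4: at (-2.1, -5.8), ∇L = (-72, -216) → (-2.1, -5.8) − 0.05·(-72, -216) = (1.5, 5)
Step 5: at (1.5, 5), ∇L = (72, 216) → (1.5, 5) − 0.05·(72, 216) = (-2.1, -5.8)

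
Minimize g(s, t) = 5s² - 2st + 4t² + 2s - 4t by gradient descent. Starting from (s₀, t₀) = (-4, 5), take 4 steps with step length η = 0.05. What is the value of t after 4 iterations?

∇g = (10s - 2t + 2, -2s + 8t - 4)
(s₁, t₁) = (-4, 5) − 0.05·(-48, 44) = (-1.6, 2.8)
(s₂, t₂) = (-1.6, 2.8) − 0.05·(-19.6, 21.6) = (-0.62, 1.72)
(s₃, t₃) = (-0.62, 1.72) − 0.05·(-7.64, 11) = (-0.238, 1.17)
(s₄, t₄) = (-0.238, 1.17) − 0.05·(-2.72, 5.836) = (-0.102, 0.8782)
t = 0.8782

0.8782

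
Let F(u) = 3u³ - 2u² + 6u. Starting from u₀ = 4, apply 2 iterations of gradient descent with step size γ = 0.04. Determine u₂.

-2.483456

F′(u) = 9u² - 4u + 6
u₁ = 4 − 0.04·134 = -1.36
u₂ = -1.36 − 0.04·28.0864 = -2.483456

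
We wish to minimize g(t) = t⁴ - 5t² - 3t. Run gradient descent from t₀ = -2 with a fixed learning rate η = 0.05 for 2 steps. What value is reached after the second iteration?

-1.334375

g′(t) = 4t³ - 10t - 3
Step 1: g′(-2) = -15; t₁ = -2 − 0.05·(-15) = -1.25
Step 2: g′(-1.25) = 1.6875; t₂ = -1.25 − 0.05·1.6875 = -1.334375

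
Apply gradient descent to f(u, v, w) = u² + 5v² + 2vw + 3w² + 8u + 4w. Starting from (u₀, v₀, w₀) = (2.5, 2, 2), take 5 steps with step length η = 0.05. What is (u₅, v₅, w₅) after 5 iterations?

(-0.161815, 0.0404, -0.32096)

∇f = (2u + 8, 10v + 2w, 2v + 6w + 4)
(u₁, v₁, w₁) = (2.5, 2, 2) − 0.05·(13, 24, 20) = (1.85, 0.8, 1)
(u₂, v₂, w₂) = (1.85, 0.8, 1) − 0.05·(11.7, 10, 11.6) = (1.265, 0.3, 0.42)
(u₃, v₃, w₃) = (1.265, 0.3, 0.42) − 0.05·(10.53, 3.84, 7.12) = (0.7385, 0.108, 0.064)
(u₄, v₄, w₄) = (0.7385, 0.108, 0.064) − 0.05·(9.477, 1.208, 4.6) = (0.26465, 0.0476, -0.166)
(u₅, v₅, w₅) = (0.26465, 0.0476, -0.166) − 0.05·(8.5293, 0.144, 3.0992) = (-0.161815, 0.0404, -0.32096)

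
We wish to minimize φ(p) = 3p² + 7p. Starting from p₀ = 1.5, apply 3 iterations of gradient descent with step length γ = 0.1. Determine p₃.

φ′(p) = 6p + 7
Step 1: φ′(1.5) = 16; p₁ = 1.5 − 0.1·16 = -0.1
Step 2: φ′(-0.1) = 6.4; p₂ = -0.1 − 0.1·6.4 = -0.74
Step 3: φ′(-0.74) = 2.56; p₃ = -0.74 − 0.1·2.56 = -0.996

-0.996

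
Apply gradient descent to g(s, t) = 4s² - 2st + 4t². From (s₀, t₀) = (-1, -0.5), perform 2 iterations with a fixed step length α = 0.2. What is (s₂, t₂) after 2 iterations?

(-0.28, 0.22)

∇g = (8s - 2t, -2s + 8t)
(s₁, t₁) = (-1, -0.5) − 0.2·(-7, -2) = (0.4, -0.1)
(s₂, t₂) = (0.4, -0.1) − 0.2·(3.4, -1.6) = (-0.28, 0.22)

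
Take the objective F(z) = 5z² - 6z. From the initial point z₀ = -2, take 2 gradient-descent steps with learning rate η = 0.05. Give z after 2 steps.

-0.05

F′(z) = 10z - 6
z₁ = -2 − 0.05·(-26) = -0.7
z₂ = -0.7 − 0.05·(-13) = -0.05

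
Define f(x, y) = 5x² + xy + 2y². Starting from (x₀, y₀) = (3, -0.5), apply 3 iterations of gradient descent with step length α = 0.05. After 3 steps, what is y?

∇f = (10x + y, x + 4y)
Step 1: at (3, -0.5), ∇f = (29.5, 1) → (3, -0.5) − 0.05·(29.5, 1) = (1.525, -0.55)
Step 2: at (1.525, -0.55), ∇f = (14.7, -0.675) → (1.525, -0.55) − 0.05·(14.7, -0.675) = (0.79, -0.51625)
Step 3: at (0.79, -0.51625), ∇f = (7.38375, -1.275) → (0.79, -0.51625) − 0.05·(7.38375, -1.275) = (0.4208125, -0.4525)
y = -0.4525

-0.4525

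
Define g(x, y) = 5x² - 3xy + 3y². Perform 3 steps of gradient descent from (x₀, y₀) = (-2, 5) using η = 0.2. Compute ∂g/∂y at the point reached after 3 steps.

∇g = (10x - 3y, -3x + 6y)
(x₁, y₁) = (-2, 5) − 0.2·(-35, 36) = (5, -2.2)
(x₂, y₂) = (5, -2.2) − 0.2·(56.6, -28.2) = (-6.32, 3.44)
(x₃, y₃) = (-6.32, 3.44) − 0.2·(-73.52, 39.6) = (8.384, -4.48)
∂g/∂y at (8.384, -4.48) = -52.032

-52.032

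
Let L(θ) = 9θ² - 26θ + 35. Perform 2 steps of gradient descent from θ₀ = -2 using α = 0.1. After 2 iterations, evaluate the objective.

L′(θ) = 18θ - 26
Step 1: L′(-2) = -62; θ₁ = -2 − 0.1·(-62) = 4.2
Step 2: L′(4.2) = 49.6; θ₂ = 4.2 − 0.1·49.6 = -0.76
L(-0.76) = 59.9584

59.9584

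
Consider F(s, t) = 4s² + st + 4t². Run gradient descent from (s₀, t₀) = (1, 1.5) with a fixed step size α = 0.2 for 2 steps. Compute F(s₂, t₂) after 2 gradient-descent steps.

∇F = (8s + t, s + 8t)
(s₁, t₁) = (1, 1.5) − 0.2·(9.5, 13) = (-0.9, -1.1)
(s₂, t₂) = (-0.9, -1.1) − 0.2·(-8.3, -9.7) = (0.76, 0.84)
F(0.76, 0.84) = 5.7712

5.7712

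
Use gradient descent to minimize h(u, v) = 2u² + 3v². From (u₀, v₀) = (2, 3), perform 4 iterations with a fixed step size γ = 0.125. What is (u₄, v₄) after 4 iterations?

∇h = (4u, 6v)
(u₁, v₁) = (2, 3) − 0.125·(8, 18) = (1, 0.75)
(u₂, v₂) = (1, 0.75) − 0.125·(4, 4.5) = (0.5, 0.1875)
(u₃, v₃) = (0.5, 0.1875) − 0.125·(2, 1.125) = (0.25, 0.046875)
(u₄, v₄) = (0.25, 0.046875) − 0.125·(1, 0.28125) = (0.125, 0.01171875)

(0.125, 0.01171875)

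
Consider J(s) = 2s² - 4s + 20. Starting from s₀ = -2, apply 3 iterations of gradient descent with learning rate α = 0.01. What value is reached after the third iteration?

J′(s) = 4s - 4
Step 1: J′(-2) = -12; s₁ = -2 − 0.01·(-12) = -1.88
Step 2: J′(-1.88) = -11.52; s₂ = -1.88 − 0.01·(-11.52) = -1.7648
Step 3: J′(-1.7648) = -11.0592; s₃ = -1.7648 − 0.01·(-11.0592) = -1.654208

-1.654208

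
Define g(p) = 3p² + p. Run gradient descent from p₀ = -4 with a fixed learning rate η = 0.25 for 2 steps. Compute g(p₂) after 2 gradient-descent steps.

g′(p) = 6p + 1
Step 1: g′(-4) = -23; p₁ = -4 − 0.25·(-23) = 1.75
Step 2: g′(1.75) = 11.5; p₂ = 1.75 − 0.25·11.5 = -1.125
g(-1.125) = 2.671875

2.671875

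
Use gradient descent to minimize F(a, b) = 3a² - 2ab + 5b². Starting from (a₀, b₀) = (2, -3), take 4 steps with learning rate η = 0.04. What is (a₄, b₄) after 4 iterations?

(0.39557632, -0.23145216)

∇F = (6a - 2b, -2a + 10b)
(a₁, b₁) = (2, -3) − 0.04·(18, -34) = (1.28, -1.64)
(a₂, b₂) = (1.28, -1.64) − 0.04·(10.96, -18.96) = (0.8416, -0.8816)
(a₃, b₃) = (0.8416, -0.8816) − 0.04·(6.8128, -10.4992) = (0.569088, -0.461632)
(a₄, b₄) = (0.569088, -0.461632) − 0.04·(4.337792, -5.754496) = (0.39557632, -0.23145216)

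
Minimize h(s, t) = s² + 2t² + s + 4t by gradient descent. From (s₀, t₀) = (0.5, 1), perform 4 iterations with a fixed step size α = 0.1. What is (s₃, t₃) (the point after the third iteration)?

∇h = (2s + 1, 4t + 4)
Step 1: at (0.5, 1), ∇h = (2, 8) → (0.5, 1) − 0.1·(2, 8) = (0.3, 0.2)
Step 2: at (0.3, 0.2), ∇h = (1.6, 4.8) → (0.3, 0.2) − 0.1·(1.6, 4.8) = (0.14, -0.28)
Step 3: at (0.14, -0.28), ∇h = (1.28, 2.88) → (0.14, -0.28) − 0.1·(1.28, 2.88) = (0.012, -0.568)

(0.012, -0.568)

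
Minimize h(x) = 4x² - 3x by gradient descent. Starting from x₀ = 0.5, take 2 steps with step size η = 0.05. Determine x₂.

0.42

h′(x) = 8x - 3
Step 1: h′(0.5) = 1; x₁ = 0.5 − 0.05·1 = 0.45
Step 2: h′(0.45) = 0.6; x₂ = 0.45 − 0.05·0.6 = 0.42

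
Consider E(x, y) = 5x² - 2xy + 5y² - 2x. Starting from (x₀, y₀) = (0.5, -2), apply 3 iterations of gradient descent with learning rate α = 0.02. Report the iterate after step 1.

∇E = (10x - 2y - 2, -2x + 10y)
(x₁, y₁) = (0.5, -2) − 0.02·(7, -21) = (0.36, -1.58)

(0.36, -1.58)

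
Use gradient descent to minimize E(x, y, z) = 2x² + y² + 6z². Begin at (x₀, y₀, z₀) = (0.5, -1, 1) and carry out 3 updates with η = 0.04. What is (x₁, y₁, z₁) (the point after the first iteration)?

(0.42, -0.92, 0.52)

∇E = (4x, 2y, 12z)
(x₁, y₁, z₁) = (0.5, -1, 1) − 0.04·(2, -2, 12) = (0.42, -0.92, 0.52)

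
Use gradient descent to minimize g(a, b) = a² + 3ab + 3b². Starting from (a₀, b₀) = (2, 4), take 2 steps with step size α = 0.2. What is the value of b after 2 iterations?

∇g = (2a + 3b, 3a + 6b)
(a₁, b₁) = (2, 4) − 0.2·(16, 30) = (-1.2, -2)
(a₂, b₂) = (-1.2, -2) − 0.2·(-8.4, -15.6) = (0.48, 1.12)
b = 1.12

1.12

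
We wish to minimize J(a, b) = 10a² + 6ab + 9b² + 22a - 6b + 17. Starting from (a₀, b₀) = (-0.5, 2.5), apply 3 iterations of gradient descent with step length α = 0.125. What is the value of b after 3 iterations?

-10.3671875

∇J = (20a + 6b + 22, 6a + 18b - 6)
Step 1: at (-0.5, 2.5), ∇J = (27, 36) → (-0.5, 2.5) − 0.125·(27, 36) = (-3.875, -2)
Step 2: at (-3.875, -2), ∇J = (-67.5, -65.25) → (-3.875, -2) − 0.125·(-67.5, -65.25) = (4.5625, 6.15625)
Step 3: at (4.5625, 6.15625), ∇J = (150.1875, 132.1875) → (4.5625, 6.15625) − 0.125·(150.1875, 132.1875) = (-14.2109375, -10.3671875)
b = -10.3671875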